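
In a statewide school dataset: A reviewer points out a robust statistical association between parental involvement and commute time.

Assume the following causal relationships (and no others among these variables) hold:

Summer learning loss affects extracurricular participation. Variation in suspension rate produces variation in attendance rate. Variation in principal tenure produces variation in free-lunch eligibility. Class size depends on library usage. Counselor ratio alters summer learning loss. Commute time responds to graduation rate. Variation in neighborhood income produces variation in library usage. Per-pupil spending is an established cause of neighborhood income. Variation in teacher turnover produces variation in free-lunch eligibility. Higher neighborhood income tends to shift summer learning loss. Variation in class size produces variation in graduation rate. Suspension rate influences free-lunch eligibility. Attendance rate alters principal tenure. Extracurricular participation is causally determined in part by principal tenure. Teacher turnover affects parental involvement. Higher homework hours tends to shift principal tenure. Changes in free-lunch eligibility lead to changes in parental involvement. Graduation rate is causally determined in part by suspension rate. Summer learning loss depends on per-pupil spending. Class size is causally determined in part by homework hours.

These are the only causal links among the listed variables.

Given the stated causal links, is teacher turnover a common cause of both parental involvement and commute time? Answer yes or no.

no

Teacher turnover has no stated causal path to commute time. A confounder must cause both variables, so teacher turnover does not qualify.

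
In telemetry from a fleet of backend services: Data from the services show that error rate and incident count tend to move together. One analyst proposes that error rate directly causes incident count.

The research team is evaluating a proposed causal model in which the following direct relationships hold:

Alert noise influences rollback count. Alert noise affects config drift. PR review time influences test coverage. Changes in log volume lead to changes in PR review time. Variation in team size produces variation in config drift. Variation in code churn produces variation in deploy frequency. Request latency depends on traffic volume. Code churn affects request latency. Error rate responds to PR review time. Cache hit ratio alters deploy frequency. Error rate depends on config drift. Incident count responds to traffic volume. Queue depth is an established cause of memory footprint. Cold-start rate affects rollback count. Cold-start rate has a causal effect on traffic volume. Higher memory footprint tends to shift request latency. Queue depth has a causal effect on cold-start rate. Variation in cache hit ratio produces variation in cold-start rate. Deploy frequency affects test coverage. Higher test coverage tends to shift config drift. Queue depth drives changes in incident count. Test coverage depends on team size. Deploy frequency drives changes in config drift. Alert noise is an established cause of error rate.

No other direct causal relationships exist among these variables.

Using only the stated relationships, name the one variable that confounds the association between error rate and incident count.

cache hit ratio

Cache hit ratio has a causal path to error rate (cache hit ratio → deploy frequency → config drift → error rate) and a separate causal path to incident count (cache hit ratio → cold-start rate → traffic volume → incident count), so it is a common cause of both.
No stated relationship gives error rate a causal route to incident count, so the correlation is explained by the shared upstream cause rather than a direct effect.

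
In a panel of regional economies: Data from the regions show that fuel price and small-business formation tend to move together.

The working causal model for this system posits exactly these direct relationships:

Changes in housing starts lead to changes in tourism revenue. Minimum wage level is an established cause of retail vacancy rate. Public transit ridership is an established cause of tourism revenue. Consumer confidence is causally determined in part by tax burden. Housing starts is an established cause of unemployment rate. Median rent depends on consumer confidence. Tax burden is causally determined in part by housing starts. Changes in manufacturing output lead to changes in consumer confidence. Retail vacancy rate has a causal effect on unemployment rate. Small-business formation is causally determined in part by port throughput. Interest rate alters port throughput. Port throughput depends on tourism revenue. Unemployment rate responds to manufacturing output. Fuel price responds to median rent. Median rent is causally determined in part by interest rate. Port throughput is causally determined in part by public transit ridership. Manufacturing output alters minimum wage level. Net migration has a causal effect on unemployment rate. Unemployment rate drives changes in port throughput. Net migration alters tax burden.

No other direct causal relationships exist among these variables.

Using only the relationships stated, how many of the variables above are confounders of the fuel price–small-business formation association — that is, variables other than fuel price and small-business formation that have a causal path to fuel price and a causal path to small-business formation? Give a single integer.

The common causes are: housing starts (to fuel price via housing starts → tax burden → consumer confidence → median rent → fuel price; to small-business formation via housing starts → unemployment rate → port throughput → small-business formation); interest rate (to fuel price via interest rate → median rent → fuel price; to small-business formation via interest rate → port throughput → small-business formation); manufacturing output (to fuel price via manufacturing output → consumer confidence → median rent → fuel price; to small-business formation via manufacturing output → unemployment rate → port throughput → small-business formation); net migration (to fuel price via net migration → tax burden → consumer confidence → median rent → fuel price; to small-business formation via net migration → unemployment rate → port throughput → small-business formation).
Every other variable lacks a causal path to at least one of fuel price and small-business formation.

4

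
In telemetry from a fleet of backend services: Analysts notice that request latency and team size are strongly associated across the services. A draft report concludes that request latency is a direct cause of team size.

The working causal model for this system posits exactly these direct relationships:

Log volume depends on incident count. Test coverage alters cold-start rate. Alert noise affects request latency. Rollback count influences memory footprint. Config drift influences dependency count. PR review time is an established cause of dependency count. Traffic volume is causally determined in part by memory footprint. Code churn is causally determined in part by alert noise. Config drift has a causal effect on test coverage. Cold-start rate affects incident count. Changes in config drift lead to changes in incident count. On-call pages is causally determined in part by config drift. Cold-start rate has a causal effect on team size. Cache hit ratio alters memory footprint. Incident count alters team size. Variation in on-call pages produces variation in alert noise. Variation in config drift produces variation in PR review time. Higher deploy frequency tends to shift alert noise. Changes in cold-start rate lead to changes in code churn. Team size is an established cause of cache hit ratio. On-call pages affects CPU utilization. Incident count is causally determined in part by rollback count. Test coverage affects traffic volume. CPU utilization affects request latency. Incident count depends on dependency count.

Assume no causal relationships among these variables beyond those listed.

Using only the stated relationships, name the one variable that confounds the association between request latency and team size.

Config drift has a causal path to request latency (config drift → on-call pages → alert noise → request latency) and a separate causal path to team size (config drift → incident count → team size), so it is a common cause of both.
No stated relationship gives request latency a causal route to team size, so the correlation is explained by the shared upstream cause rather than a direct effect.

config drift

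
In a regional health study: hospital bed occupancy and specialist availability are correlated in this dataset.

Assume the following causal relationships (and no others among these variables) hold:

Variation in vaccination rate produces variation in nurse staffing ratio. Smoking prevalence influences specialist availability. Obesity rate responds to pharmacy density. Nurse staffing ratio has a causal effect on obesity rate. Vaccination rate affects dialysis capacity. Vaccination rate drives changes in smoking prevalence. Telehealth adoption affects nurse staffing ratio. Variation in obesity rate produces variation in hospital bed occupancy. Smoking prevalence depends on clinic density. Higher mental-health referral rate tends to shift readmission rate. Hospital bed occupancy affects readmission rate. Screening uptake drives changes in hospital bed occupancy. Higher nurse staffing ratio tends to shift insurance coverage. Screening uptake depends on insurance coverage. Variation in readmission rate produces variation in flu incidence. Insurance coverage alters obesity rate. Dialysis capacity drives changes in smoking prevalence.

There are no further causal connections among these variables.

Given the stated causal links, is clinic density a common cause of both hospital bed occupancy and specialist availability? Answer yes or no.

no

Clinic density has no stated causal path to hospital bed occupancy. A confounder must cause both variables, so clinic density does not qualify.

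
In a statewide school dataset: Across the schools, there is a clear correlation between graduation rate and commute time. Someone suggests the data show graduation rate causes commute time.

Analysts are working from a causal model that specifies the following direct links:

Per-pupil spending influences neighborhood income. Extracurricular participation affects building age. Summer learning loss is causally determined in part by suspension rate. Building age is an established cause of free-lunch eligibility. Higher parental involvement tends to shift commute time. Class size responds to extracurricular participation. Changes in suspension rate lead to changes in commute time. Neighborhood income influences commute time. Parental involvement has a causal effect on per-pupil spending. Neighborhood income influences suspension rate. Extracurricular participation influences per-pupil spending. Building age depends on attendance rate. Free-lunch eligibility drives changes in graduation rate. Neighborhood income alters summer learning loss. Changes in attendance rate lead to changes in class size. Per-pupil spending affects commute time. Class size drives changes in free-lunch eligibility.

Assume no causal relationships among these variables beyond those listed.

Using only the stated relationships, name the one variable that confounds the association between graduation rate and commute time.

extracurricular participation

Extracurricular participation has a causal path to graduation rate (extracurricular participation → building age → free-lunch eligibility → graduation rate) and a separate causal path to commute time (extracurricular participation → per-pupil spending → commute time), so it is a common cause of both.
No stated relationship gives graduation rate a causal route to commute time, so the correlation is explained by the shared upstream cause rather than a direct effect.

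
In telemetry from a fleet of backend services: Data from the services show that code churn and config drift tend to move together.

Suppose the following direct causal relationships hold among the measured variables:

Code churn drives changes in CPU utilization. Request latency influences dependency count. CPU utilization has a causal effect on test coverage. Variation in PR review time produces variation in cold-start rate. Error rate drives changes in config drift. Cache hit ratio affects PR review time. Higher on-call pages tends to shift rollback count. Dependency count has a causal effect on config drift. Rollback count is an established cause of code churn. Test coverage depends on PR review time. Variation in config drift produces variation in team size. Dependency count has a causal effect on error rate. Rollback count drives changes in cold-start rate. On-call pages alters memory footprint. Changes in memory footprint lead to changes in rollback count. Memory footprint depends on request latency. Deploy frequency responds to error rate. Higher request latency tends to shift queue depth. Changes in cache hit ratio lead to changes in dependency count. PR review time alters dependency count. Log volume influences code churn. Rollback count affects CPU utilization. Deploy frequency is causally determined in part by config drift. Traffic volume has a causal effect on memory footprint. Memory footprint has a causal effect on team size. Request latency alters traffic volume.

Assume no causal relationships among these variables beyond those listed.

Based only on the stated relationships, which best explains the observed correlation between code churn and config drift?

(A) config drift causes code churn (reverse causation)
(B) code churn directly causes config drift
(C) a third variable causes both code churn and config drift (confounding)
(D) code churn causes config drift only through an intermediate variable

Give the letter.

Request latency causes code churn (request latency → memory footprint → rollback count → code churn) and config drift (request latency → dependency count → config drift) — a common cause creating the correlation.
There is no stated path from code churn to config drift or from config drift to code churn, so neither direct nor reverse causation applies.

C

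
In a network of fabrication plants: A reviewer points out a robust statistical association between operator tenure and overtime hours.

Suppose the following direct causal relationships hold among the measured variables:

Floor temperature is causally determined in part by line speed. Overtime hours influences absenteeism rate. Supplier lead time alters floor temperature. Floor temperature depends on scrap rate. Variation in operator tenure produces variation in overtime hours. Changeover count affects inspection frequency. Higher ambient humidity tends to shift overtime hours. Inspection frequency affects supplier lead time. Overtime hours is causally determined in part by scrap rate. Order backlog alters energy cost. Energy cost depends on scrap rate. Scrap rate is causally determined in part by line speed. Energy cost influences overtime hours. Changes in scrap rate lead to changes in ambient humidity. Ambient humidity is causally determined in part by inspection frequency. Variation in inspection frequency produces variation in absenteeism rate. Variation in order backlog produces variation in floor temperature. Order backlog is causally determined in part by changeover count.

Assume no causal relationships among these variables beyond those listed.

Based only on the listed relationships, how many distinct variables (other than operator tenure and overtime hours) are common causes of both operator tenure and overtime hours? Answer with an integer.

0

No listed variable has a causal path to both operator tenure and overtime hours, so there are no common causes.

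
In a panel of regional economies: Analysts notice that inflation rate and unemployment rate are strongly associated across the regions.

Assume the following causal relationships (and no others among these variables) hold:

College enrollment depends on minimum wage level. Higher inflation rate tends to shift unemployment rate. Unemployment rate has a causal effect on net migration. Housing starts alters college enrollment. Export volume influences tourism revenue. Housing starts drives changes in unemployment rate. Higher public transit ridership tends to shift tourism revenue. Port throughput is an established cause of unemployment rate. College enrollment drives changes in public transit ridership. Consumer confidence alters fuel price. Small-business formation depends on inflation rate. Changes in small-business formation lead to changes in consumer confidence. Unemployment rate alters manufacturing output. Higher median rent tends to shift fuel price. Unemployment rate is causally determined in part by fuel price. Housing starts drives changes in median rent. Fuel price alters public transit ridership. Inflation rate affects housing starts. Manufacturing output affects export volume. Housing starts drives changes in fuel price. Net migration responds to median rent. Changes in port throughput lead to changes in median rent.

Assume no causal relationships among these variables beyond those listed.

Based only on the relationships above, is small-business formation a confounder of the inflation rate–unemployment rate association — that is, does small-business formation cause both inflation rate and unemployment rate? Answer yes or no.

no

Small-business formation has no stated causal path to inflation rate. A confounder must cause both variables, so small-business formation does not qualify.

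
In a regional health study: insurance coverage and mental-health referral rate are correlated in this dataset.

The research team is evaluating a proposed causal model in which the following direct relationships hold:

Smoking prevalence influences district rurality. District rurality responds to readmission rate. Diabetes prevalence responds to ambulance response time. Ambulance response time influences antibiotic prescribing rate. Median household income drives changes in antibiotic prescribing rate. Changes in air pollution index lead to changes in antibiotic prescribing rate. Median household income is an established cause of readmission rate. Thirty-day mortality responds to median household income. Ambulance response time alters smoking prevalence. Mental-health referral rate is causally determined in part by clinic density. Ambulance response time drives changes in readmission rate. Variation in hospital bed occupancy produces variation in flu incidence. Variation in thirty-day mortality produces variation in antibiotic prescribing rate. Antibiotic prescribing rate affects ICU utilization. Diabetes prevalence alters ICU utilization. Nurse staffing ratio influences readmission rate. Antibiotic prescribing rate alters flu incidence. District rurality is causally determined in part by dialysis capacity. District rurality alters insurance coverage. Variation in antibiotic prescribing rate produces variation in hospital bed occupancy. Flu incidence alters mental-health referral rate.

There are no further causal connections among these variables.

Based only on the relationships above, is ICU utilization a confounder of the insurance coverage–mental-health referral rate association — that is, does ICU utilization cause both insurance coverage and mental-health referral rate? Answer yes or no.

ICU utilization has no stated causal path to either insurance coverage or mental-health referral rate. A confounder must cause both variables, so ICU utilization does not qualify.

no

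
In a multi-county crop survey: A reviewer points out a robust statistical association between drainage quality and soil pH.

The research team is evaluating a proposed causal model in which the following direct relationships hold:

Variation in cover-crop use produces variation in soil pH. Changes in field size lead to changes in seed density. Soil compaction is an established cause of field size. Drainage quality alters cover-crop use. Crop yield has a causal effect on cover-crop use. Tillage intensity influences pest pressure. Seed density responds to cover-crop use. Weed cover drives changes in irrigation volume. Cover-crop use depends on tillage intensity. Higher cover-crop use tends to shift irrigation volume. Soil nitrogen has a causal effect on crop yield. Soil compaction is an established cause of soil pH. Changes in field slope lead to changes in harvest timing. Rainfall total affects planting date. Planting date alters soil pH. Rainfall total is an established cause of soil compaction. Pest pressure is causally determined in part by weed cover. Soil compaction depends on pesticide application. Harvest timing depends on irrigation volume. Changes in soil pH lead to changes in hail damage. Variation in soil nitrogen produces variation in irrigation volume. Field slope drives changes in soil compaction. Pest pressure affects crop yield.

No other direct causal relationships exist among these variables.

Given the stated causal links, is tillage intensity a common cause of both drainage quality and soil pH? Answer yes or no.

no

Tillage intensity has no stated causal path to drainage quality. A confounder must cause both variables, so tillage intensity does not qualify.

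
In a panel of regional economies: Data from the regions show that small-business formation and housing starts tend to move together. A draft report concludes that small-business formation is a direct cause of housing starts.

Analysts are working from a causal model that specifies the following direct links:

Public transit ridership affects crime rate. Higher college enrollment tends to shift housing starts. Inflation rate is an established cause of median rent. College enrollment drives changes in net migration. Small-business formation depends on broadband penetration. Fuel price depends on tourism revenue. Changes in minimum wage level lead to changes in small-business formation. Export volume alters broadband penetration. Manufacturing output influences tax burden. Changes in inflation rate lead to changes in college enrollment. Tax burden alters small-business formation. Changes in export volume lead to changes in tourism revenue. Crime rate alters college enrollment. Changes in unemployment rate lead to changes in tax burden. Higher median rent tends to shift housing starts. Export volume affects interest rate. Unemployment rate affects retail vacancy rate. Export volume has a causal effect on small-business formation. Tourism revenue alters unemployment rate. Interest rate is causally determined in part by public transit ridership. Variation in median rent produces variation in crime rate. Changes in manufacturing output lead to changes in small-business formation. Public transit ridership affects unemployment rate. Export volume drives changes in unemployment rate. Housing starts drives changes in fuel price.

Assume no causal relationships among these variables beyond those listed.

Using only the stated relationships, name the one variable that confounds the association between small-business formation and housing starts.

public transit ridership

Public transit ridership has a causal path to small-business formation (public transit ridership → unemployment rate → tax burden → small-business formation) and a separate causal path to housing starts (public transit ridership → crime rate → college enrollment → housing starts), so it is a common cause of both.
No stated relationship gives small-business formation a causal route to housing starts, so the correlation is explained by the shared upstream cause rather than a direct effect.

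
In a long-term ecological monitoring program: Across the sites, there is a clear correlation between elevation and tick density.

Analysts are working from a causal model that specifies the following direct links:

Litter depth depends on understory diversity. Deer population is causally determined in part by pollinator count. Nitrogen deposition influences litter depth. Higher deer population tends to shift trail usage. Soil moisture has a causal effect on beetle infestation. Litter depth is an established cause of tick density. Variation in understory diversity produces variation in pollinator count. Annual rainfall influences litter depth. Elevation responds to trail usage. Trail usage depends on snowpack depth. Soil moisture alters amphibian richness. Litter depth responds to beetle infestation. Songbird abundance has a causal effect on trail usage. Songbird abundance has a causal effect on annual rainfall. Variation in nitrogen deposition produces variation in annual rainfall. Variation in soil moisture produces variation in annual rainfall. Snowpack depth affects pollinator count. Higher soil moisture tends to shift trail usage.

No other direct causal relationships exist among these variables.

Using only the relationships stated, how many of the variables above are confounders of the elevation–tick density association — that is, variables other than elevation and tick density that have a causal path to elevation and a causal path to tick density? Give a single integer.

The common causes are: soil moisture (to elevation via soil moisture → trail usage → elevation; to tick density via soil moisture → annual rainfall → litter depth → tick density); songbird abundance (to elevation via songbird abundance → trail usage → elevation; to tick density via songbird abundance → annual rainfall → litter depth → tick density); understory diversity (to elevation via understory diversity → pollinator count → deer population → trail usage → elevation; to tick density via understory diversity → litter depth → tick density).
Every other variable lacks a causal path to at least one of elevation and tick density.

3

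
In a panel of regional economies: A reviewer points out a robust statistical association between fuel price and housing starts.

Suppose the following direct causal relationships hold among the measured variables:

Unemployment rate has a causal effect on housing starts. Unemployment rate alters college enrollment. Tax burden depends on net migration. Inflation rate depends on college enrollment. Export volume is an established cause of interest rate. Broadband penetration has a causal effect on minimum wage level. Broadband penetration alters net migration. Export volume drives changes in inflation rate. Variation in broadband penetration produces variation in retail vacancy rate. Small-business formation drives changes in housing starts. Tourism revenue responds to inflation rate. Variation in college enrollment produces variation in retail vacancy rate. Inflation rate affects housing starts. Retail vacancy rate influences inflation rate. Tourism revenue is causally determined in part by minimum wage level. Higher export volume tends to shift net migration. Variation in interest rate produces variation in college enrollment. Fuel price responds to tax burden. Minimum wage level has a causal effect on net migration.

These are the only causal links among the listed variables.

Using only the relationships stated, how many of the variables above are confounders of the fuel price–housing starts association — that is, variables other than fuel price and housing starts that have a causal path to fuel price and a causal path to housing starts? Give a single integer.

2

The common causes are: broadband penetration (to fuel price via broadband penetration → net migration → tax burden → fuel price; to housing starts via broadband penetration → retail vacancy rate → inflation rate → housing starts); export volume (to fuel price via export volume → net migration → tax burden → fuel price; to housing starts via export volume → inflation rate → housing starts).
Every other variable lacks a causal path to at least one of fuel price and housing starts.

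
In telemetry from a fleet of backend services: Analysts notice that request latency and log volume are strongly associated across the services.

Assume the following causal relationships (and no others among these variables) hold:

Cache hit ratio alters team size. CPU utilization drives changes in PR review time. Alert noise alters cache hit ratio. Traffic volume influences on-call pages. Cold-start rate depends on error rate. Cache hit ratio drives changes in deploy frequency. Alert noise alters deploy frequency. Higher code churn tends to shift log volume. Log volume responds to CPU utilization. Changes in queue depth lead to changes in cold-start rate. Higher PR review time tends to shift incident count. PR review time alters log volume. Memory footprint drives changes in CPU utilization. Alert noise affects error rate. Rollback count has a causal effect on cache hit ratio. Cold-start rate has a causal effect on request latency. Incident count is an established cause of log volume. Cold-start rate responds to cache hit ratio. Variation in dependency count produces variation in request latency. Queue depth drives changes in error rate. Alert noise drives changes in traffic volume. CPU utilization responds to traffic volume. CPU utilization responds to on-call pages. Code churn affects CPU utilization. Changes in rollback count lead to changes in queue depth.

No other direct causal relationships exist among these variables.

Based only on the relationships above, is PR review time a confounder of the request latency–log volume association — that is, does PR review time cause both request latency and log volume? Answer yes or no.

PR review time has no stated causal path to request latency. A confounder must cause both variables, so PR review time does not qualify.

no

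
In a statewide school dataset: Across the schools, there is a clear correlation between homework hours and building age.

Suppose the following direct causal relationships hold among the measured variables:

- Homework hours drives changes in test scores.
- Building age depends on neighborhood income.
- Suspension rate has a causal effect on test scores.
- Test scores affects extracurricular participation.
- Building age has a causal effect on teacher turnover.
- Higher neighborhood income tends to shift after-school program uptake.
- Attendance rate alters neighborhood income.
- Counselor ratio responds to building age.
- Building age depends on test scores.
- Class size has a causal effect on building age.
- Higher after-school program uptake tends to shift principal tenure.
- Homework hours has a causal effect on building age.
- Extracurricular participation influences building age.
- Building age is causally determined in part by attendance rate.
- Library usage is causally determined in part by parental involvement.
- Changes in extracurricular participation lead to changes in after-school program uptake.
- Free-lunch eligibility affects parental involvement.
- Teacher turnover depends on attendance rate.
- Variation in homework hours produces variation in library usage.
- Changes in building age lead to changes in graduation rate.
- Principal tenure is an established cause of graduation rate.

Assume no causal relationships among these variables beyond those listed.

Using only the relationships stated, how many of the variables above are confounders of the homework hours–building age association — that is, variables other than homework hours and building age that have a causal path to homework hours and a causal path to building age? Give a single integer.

No listed variable has a causal path to both homework hours and building age, so there are no common causes.

0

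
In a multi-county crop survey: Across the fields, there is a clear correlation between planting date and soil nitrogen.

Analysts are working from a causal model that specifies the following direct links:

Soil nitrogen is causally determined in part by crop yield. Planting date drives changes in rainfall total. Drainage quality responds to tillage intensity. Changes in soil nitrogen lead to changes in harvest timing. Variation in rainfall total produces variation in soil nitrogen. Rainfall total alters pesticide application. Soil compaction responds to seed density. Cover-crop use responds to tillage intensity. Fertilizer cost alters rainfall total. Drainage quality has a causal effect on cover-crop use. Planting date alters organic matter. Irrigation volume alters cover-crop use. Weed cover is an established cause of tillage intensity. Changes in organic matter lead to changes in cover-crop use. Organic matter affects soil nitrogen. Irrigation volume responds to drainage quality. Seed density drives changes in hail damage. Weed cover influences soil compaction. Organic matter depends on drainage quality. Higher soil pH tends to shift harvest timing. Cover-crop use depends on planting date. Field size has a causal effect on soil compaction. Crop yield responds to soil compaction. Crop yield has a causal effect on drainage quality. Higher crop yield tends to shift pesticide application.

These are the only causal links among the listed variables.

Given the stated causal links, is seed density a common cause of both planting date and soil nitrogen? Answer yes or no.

Seed density has no stated causal path to planting date. A confounder must cause both variables, so seed density does not qualify.

no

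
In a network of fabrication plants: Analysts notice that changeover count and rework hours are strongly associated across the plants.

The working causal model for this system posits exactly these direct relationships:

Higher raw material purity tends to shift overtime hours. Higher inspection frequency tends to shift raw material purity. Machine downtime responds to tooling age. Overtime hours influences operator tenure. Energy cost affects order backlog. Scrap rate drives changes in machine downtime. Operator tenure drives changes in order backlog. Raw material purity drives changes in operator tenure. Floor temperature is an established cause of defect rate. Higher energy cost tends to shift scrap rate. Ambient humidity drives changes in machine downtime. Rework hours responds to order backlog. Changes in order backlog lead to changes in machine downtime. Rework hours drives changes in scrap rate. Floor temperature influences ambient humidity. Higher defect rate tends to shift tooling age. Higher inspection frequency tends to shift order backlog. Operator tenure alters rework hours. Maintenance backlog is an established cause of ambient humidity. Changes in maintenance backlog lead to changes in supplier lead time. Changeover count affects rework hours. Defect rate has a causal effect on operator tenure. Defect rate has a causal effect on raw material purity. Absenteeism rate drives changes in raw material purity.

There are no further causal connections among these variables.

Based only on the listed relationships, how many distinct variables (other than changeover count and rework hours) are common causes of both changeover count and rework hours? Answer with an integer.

No listed variable has a causal path to both changeover count and rework hours, so there are no common causes.

0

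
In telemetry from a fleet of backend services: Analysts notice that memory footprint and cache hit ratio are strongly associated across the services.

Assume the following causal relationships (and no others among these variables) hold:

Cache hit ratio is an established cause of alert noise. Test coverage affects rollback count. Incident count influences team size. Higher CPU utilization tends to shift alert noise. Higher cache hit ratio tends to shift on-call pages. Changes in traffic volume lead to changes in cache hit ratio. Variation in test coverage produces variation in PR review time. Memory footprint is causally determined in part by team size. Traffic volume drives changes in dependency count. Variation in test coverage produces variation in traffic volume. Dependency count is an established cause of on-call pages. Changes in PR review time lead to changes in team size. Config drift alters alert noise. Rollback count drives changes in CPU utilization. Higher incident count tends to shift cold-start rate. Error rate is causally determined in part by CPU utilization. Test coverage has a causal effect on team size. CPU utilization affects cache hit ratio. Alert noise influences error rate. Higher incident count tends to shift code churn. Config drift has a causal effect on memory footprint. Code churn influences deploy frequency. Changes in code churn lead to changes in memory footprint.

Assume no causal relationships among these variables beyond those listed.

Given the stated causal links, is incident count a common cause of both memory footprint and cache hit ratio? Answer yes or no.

no

Incident count has no stated causal path to cache hit ratio. A confounder must cause both variables, so incident count does not qualify.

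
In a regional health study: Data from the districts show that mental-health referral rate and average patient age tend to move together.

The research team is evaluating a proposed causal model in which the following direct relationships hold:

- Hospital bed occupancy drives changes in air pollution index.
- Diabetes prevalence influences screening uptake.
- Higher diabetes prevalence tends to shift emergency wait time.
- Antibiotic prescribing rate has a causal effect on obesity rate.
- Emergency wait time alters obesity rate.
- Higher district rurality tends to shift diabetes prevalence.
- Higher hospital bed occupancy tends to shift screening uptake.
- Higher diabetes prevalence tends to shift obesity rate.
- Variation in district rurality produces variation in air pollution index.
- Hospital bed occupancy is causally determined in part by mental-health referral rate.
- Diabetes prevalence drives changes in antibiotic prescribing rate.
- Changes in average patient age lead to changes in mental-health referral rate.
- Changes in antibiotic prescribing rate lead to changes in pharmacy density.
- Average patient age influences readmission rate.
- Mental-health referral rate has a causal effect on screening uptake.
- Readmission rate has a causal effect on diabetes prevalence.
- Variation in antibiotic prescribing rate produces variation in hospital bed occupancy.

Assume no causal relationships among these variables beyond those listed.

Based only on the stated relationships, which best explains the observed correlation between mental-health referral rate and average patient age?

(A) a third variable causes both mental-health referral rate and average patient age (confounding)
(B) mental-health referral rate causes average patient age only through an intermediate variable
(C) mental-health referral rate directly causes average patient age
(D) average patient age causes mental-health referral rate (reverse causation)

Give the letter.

The stated link runs average patient age → mental-health referral rate; mental-health referral rate has no causal path to average patient age. No variable causes both, so confounding is ruled out. The correlation reflects reverse causation.

D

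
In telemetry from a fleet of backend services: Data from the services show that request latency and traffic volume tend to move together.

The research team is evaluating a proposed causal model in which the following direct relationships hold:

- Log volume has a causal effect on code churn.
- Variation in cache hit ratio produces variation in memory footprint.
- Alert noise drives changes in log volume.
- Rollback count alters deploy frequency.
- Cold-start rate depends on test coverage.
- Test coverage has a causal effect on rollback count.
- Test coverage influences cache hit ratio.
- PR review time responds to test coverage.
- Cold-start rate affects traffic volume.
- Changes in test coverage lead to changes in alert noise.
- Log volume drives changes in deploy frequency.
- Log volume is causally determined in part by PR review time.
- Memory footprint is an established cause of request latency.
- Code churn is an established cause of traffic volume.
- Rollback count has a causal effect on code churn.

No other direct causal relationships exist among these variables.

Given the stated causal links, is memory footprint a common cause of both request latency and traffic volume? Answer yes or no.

Memory footprint has no stated causal path to traffic volume. A confounder must cause both variables, so memory footprint does not qualify.

no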